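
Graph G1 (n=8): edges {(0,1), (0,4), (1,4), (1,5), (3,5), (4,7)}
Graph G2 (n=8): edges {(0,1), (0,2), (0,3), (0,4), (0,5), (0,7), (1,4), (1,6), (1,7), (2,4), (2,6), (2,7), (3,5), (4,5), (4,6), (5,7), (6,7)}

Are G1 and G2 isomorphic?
No, not isomorphic

The graphs are NOT isomorphic.

Degrees in G1: deg(0)=2, deg(1)=3, deg(2)=0, deg(3)=1, deg(4)=3, deg(5)=2, deg(6)=0, deg(7)=1.
Sorted degree sequence of G1: [3, 3, 2, 2, 1, 1, 0, 0].
Degrees in G2: deg(0)=6, deg(1)=4, deg(2)=4, deg(3)=2, deg(4)=5, deg(5)=4, deg(6)=4, deg(7)=5.
Sorted degree sequence of G2: [6, 5, 5, 4, 4, 4, 4, 2].
The (sorted) degree sequence is an isomorphism invariant, so since G1 and G2 have different degree sequences they cannot be isomorphic.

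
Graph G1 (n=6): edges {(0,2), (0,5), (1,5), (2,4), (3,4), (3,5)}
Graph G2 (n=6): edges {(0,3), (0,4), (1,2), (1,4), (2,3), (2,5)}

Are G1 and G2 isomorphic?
Yes, isomorphic

The graphs are isomorphic.
One valid mapping φ: V(G1) → V(G2): 0→1, 1→5, 2→4, 3→3, 4→0, 5→2

Verify φ preserves adjacency — for each edge of G1, its image is an edge of G2:
  (0,2) → (φ(0),φ(2)) = (1,4) ∈ E(G2) ✓
  (0,5) → (φ(0),φ(5)) = (1,2) ∈ E(G2) ✓
  (1,5) → (φ(1),φ(5)) = (2,5) ∈ E(G2) ✓
  (2,4) → (φ(2),φ(4)) = (0,4) ∈ E(G2) ✓
  (3,4) → (φ(3),φ(4)) = (0,3) ∈ E(G2) ✓
  (3,5) → (φ(3),φ(5)) = (2,3) ∈ E(G2) ✓
All 6 edges of G1 map to edges of G2, and |E(G1)| = |E(G2)| = 6, so φ is a bijection on edges as well as vertices. Hence G1 ≅ G2.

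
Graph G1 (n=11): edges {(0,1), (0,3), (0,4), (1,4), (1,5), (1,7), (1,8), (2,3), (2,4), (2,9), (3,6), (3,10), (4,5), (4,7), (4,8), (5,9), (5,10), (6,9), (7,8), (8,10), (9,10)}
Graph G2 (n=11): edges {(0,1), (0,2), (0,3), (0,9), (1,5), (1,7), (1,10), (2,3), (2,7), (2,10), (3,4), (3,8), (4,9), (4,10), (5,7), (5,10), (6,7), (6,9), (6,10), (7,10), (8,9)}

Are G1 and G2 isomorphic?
Yes, isomorphic

The graphs are isomorphic.
One valid mapping φ: V(G1) → V(G2): 0→6, 1→7, 2→4, 3→9, 4→10, 5→2, 6→8, 7→5, 8→1, 9→3, 10→0

Verify φ preserves adjacency — for each edge of G1, its image is an edge of G2:
  (0,1) → (φ(0),φ(1)) = (6,7) ∈ E(G2) ✓
  (0,3) → (φ(0),φ(3)) = (6,9) ∈ E(G2) ✓
  (0,4) → (φ(0),φ(4)) = (6,10) ∈ E(G2) ✓
  (1,4) → (φ(1),φ(4)) = (7,10) ∈ E(G2) ✓
  (1,5) → (φ(1),φ(5)) = (2,7) ∈ E(G2) ✓
  (1,7) → (φ(1),φ(7)) = (5,7) ∈ E(G2) ✓
  (1,8) → (φ(1),φ(8)) = (1,7) ∈ E(G2) ✓
  (2,3) → (φ(2),φ(3)) = (4,9) ∈ E(G2) ✓
  (2,4) → (φ(2),φ(4)) = (4,10) ∈ E(G2) ✓
  (2,9) → (φ(2),φ(9)) = (3,4) ∈ E(G2) ✓
  (3,6) → (φ(3),φ(6)) = (8,9) ∈ E(G2) ✓
  (3,10) → (φ(3),φ(10)) = (0,9) ∈ E(G2) ✓
  (4,5) → (φ(4),φ(5)) = (2,10) ∈ E(G2) ✓
  (4,7) → (φ(4),φ(7)) = (5,10) ∈ E(G2) ✓
  (4,8) → (φ(4),φ(8)) = (1,10) ∈ E(G2) ✓
  (5,9) → (φ(5),φ(9)) = (2,3) ∈ E(G2) ✓
  (5,10) → (φ(5),φ(10)) = (0,2) ∈ E(G2) ✓
  (6,9) → (φ(6),φ(9)) = (3,8) ∈ E(G2) ✓
  (7,8) → (φ(7),φ(8)) = (1,5) ∈ E(G2) ✓
  (8,10) → (φ(8),φ(10)) = (0,1) ∈ E(G2) ✓
  (9,10) → (φ(9),φ(10)) = (0,3) ∈ E(G2) ✓
All 21 edges of G1 map to edges of G2, and |E(G1)| = |E(G2)| = 21, so φ is a bijection on edges as well as vertices. Hence G1 ≅ G2.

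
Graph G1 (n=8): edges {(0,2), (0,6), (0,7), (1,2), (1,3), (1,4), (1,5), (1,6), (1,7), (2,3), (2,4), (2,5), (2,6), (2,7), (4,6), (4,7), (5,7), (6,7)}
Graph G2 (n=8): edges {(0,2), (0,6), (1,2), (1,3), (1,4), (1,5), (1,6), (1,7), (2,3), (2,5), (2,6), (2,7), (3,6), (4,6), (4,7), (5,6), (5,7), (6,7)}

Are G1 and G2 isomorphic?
Yes, isomorphic

The graphs are isomorphic.
One valid mapping φ: V(G1) → V(G2): 0→4, 1→2, 2→6, 3→0, 4→5, 5→3, 6→7, 7→1

Verify φ preserves adjacency — for each edge of G1, its image is an edge of G2:
  (0,2) → (φ(0),φ(2)) = (4,6) ∈ E(G2) ✓
  (0,6) → (φ(0),φ(6)) = (4,7) ∈ E(G2) ✓
  (0,7) → (φ(0),φ(7)) = (1,4) ∈ E(G2) ✓
  (1,2) → (φ(1),φ(2)) = (2,6) ∈ E(G2) ✓
  (1,3) → (φ(1),φ(3)) = (0,2) ∈ E(G2) ✓
  (1,4) → (φ(1),φ(4)) = (2,5) ∈ E(G2) ✓
  (1,5) → (φ(1),φ(5)) = (2,3) ∈ E(G2) ✓
  (1,6) → (φ(1),φ(6)) = (2,7) ∈ E(G2) ✓
  (1,7) → (φ(1),φ(7)) = (1,2) ∈ E(G2) ✓
  (2,3) → (φ(2),φ(3)) = (0,6) ∈ E(G2) ✓
  (2,4) → (φ(2),φ(4)) = (5,6) ∈ E(G2) ✓
  (2,5) → (φ(2),φ(5)) = (3,6) ∈ E(G2) ✓
  (2,6) → (φ(2),φ(6)) = (6,7) ∈ E(G2) ✓
  (2,7) → (φ(2),φ(7)) = (1,6) ∈ E(G2) ✓
  (4,6) → (φ(4),φ(6)) = (5,7) ∈ E(G2) ✓
  (4,7) → (φ(4),φ(7)) = (1,5) ∈ E(G2) ✓
  (5,7) → (φ(5),φ(7)) = (1,3) ∈ E(G2) ✓
  (6,7) → (φ(6),φ(7)) = (1,7) ∈ E(G2) ✓
All 18 edges of G1 map to edges of G2, and |E(G1)| = |E(G2)| = 18, so φ is a bijection on edges as well as vertices. Hence G1 ≅ G2.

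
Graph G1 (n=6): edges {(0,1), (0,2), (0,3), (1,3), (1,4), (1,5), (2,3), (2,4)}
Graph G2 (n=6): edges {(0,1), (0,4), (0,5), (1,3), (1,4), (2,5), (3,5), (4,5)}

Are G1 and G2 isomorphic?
Yes, isomorphic

The graphs are isomorphic.
One valid mapping φ: V(G1) → V(G2): 0→4, 1→5, 2→1, 3→0, 4→3, 5→2

Verify φ preserves adjacency — for each edge of G1, its image is an edge of G2:
  (0,1) → (φ(0),φ(1)) = (4,5) ∈ E(G2) ✓
  (0,2) → (φ(0),φ(2)) = (1,4) ∈ E(G2) ✓
  (0,3) → (φ(0),φ(3)) = (0,4) ∈ E(G2) ✓
  (1,3) → (φ(1),φ(3)) = (0,5) ∈ E(G2) ✓
  (1,4) → (φ(1),φ(4)) = (3,5) ∈ E(G2) ✓
  (1,5) → (φ(1),φ(5)) = (2,5) ∈ E(G2) ✓
  (2,3) → (φ(2),φ(3)) = (0,1) ∈ E(G2) ✓
  (2,4) → (φ(2),φ(4)) = (1,3) ∈ E(G2) ✓
All 8 edges of G1 map to edges of G2, and |E(G1)| = |E(G2)| = 8, so φ is a bijection on edges as well as vertices. Hence G1 ≅ G2.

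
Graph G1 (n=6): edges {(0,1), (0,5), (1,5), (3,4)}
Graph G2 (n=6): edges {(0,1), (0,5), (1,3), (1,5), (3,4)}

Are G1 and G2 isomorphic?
No, not isomorphic

The graphs are NOT isomorphic.

Counting edges: G1 has 4 edge(s); G2 has 5 edge(s).
Edge count is an isomorphism invariant (a bijection on vertices induces a bijection on edges), so differing edge counts rule out isomorphism.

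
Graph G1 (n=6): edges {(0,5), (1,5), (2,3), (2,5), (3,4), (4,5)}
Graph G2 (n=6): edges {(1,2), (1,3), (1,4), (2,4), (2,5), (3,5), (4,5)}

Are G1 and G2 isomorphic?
No, not isomorphic

The graphs are NOT isomorphic.

Degrees in G1: deg(0)=1, deg(1)=1, deg(2)=2, deg(3)=2, deg(4)=2, deg(5)=4.
Sorted degree sequence of G1: [4, 2, 2, 2, 1, 1].
Degrees in G2: deg(0)=0, deg(1)=3, deg(2)=3, deg(3)=2, deg(4)=3, deg(5)=3.
Sorted degree sequence of G2: [3, 3, 3, 3, 2, 0].
The (sorted) degree sequence is an isomorphism invariant, so since G1 and G2 have different degree sequences they cannot be isomorphic.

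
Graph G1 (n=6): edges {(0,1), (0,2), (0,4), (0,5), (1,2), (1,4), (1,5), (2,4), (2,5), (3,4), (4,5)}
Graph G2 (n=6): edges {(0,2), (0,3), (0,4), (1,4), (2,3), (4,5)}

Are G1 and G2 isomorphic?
No, not isomorphic

The graphs are NOT isomorphic.

Degrees in G1: deg(0)=4, deg(1)=4, deg(2)=4, deg(3)=1, deg(4)=5, deg(5)=4.
Sorted degree sequence of G1: [5, 4, 4, 4, 4, 1].
Degrees in G2: deg(0)=3, deg(1)=1, deg(2)=2, deg(3)=2, deg(4)=3, deg(5)=1.
Sorted degree sequence of G2: [3, 3, 2, 2, 1, 1].
The (sorted) degree sequence is an isomorphism invariant, so since G1 and G2 have different degree sequences they cannot be isomorphic.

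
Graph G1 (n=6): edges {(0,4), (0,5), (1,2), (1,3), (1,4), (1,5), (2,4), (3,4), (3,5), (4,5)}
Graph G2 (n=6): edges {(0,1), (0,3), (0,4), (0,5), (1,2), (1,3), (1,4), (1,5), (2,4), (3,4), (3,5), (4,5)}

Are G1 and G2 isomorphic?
No, not isomorphic

The graphs are NOT isomorphic.

Counting edges: G1 has 10 edge(s); G2 has 12 edge(s).
Edge count is an isomorphism invariant (a bijection on vertices induces a bijection on edges), so differing edge counts rule out isomorphism.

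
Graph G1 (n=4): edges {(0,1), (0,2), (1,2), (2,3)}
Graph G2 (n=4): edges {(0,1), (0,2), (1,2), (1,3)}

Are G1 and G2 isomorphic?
Yes, isomorphic

The graphs are isomorphic.
One valid mapping φ: V(G1) → V(G2): 0→2, 1→0, 2→1, 3→3

Verify φ preserves adjacency — for each edge of G1, its image is an edge of G2:
  (0,1) → (φ(0),φ(1)) = (0,2) ∈ E(G2) ✓
  (0,2) → (φ(0),φ(2)) = (1,2) ∈ E(G2) ✓
  (1,2) → (φ(1),φ(2)) = (0,1) ∈ E(G2) ✓
  (2,3) → (φ(2),φ(3)) = (1,3) ∈ E(G2) ✓
All 4 edges of G1 map to edges of G2, and |E(G1)| = |E(G2)| = 4, so φ is a bijection on edges as well as vertices. Hence G1 ≅ G2.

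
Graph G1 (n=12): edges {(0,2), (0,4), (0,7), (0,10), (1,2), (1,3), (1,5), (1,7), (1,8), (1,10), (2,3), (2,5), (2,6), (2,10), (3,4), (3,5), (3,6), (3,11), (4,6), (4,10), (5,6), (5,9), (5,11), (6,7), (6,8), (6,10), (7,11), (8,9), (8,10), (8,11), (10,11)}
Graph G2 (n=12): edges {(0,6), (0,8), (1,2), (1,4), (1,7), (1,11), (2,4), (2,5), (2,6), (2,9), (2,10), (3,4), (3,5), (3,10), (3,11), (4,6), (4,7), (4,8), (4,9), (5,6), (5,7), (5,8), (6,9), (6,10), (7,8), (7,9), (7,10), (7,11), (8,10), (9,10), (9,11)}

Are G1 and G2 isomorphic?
Yes, isomorphic

The graphs are isomorphic.
One valid mapping φ: V(G1) → V(G2): 0→11, 1→10, 2→9, 3→2, 4→1, 5→6, 6→4, 7→3, 8→8, 9→0, 10→7, 11→5

Verify φ preserves adjacency — for each edge of G1, its image is an edge of G2:
  (0,2) → (φ(0),φ(2)) = (9,11) ∈ E(G2) ✓
  (0,4) → (φ(0),φ(4)) = (1,11) ∈ E(G2) ✓
  (0,7) → (φ(0),φ(7)) = (3,11) ∈ E(G2) ✓
  (0,10) → (φ(0),φ(10)) = (7,11) ∈ E(G2) ✓
  (1,2) → (φ(1),φ(2)) = (9,10) ∈ E(G2) ✓
  (1,3) → (φ(1),φ(3)) = (2,10) ∈ E(G2) ✓
  (1,5) → (φ(1),φ(5)) = (6,10) ∈ E(G2) ✓
  (1,7) → (φ(1),φ(7)) = (3,10) ∈ E(G2) ✓
  (1,8) → (φ(1),φ(8)) = (8,10) ∈ E(G2) ✓
  (1,10) → (φ(1),φ(10)) = (7,10) ∈ E(G2) ✓
  (2,3) → (φ(2),φ(3)) = (2,9) ∈ E(G2) ✓
  (2,5) → (φ(2),φ(5)) = (6,9) ∈ E(G2) ✓
  (2,6) → (φ(2),φ(6)) = (4,9) ∈ E(G2) ✓
  (2,10) → (φ(2),φ(10)) = (7,9) ∈ E(G2) ✓
  (3,4) → (φ(3),φ(4)) = (1,2) ∈ E(G2) ✓
  (3,5) → (φ(3),φ(5)) = (2,6) ∈ E(G2) ✓
  (3,6) → (φ(3),φ(6)) = (2,4) ∈ E(G2) ✓
  (3,11) → (φ(3),φ(11)) = (2,5) ∈ E(G2) ✓
  (4,6) → (φ(4),φ(6)) = (1,4) ∈ E(G2) ✓
  (4,10) → (φ(4),φ(10)) = (1,7) ∈ E(G2) ✓
  (5,6) → (φ(5),φ(6)) = (4,6) ∈ E(G2) ✓
  (5,9) → (φ(5),φ(9)) = (0,6) ∈ E(G2) ✓
  (5,11) → (φ(5),φ(11)) = (5,6) ∈ E(G2) ✓
  (6,7) → (φ(6),φ(7)) = (3,4) ∈ E(G2) ✓
  (6,8) → (φ(6),φ(8)) = (4,8) ∈ E(G2) ✓
  (6,10) → (φ(6),φ(10)) = (4,7) ∈ E(G2) ✓
  (7,11) → (φ(7),φ(11)) = (3,5) ∈ E(G2) ✓
  (8,9) → (φ(8),φ(9)) = (0,8) ∈ E(G2) ✓
  (8,10) → (φ(8),φ(10)) = (7,8) ∈ E(G2) ✓
  (8,11) → (φ(8),φ(11)) = (5,8) ∈ E(G2) ✓
  (10,11) → (φ(10),φ(11)) = (5,7) ∈ E(G2) ✓
All 31 edges of G1 map to edges of G2, and |E(G1)| = |E(G2)| = 31, so φ is a bijection on edges as well as vertices. Hence G1 ≅ G2.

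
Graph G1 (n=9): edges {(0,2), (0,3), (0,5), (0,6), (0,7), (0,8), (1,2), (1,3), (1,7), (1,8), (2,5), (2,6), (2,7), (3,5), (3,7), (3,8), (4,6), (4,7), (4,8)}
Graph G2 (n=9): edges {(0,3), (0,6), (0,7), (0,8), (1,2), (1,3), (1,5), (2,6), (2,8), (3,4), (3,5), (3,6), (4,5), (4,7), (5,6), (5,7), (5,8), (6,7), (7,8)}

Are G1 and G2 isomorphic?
Yes, isomorphic

The graphs are isomorphic.
One valid mapping φ: V(G1) → V(G2): 0→5, 1→0, 2→3, 3→7, 4→2, 5→4, 6→1, 7→6, 8→8

Verify φ preserves adjacency — for each edge of G1, its image is an edge of G2:
  (0,2) → (φ(0),φ(2)) = (3,5) ∈ E(G2) ✓
  (0,3) → (φ(0),φ(3)) = (5,7) ∈ E(G2) ✓
  (0,5) → (φ(0),φ(5)) = (4,5) ∈ E(G2) ✓
  (0,6) → (φ(0),φ(6)) = (1,5) ∈ E(G2) ✓
  (0,7) → (φ(0),φ(7)) = (5,6) ∈ E(G2) ✓
  (0,8) → (φ(0),φ(8)) = (5,8) ∈ E(G2) ✓
  (1,2) → (φ(1),φ(2)) = (0,3) ∈ E(G2) ✓
  (1,3) → (φ(1),φ(3)) = (0,7) ∈ E(G2) ✓
  (1,7) → (φ(1),φ(7)) = (0,6) ∈ E(G2) ✓
  (1,8) → (φ(1),φ(8)) = (0,8) ∈ E(G2) ✓
  (2,5) → (φ(2),φ(5)) = (3,4) ∈ E(G2) ✓
  (2,6) → (φ(2),φ(6)) = (1,3) ∈ E(G2) ✓
  (2,7) → (φ(2),φ(7)) = (3,6) ∈ E(G2) ✓
  (3,5) → (φ(3),φ(5)) = (4,7) ∈ E(G2) ✓
  (3,7) → (φ(3),φ(7)) = (6,7) ∈ E(G2) ✓
  (3,8) → (φ(3),φ(8)) = (7,8) ∈ E(G2) ✓
  (4,6) → (φ(4),φ(6)) = (1,2) ∈ E(G2) ✓
  (4,7) → (φ(4),φ(7)) = (2,6) ∈ E(G2) ✓
  (4,8) → (φ(4),φ(8)) = (2,8) ∈ E(G2) ✓
All 19 edges of G1 map to edges of G2, and |E(G1)| = |E(G2)| = 19, so φ is a bijection on edges as well as vertices. Hence G1 ≅ G2.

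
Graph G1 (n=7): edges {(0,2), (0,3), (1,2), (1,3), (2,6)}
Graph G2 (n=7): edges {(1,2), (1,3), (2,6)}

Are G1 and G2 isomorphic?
No, not isomorphic

The graphs are NOT isomorphic.

Counting edges: G1 has 5 edge(s); G2 has 3 edge(s).
Edge count is an isomorphism invariant (a bijection on vertices induces a bijection on edges), so differing edge counts rule out isomorphism.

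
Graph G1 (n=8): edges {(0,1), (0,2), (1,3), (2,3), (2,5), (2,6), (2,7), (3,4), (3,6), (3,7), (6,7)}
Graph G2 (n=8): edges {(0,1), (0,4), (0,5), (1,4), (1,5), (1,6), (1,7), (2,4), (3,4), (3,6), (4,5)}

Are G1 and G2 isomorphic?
Yes, isomorphic

The graphs are isomorphic.
One valid mapping φ: V(G1) → V(G2): 0→3, 1→6, 2→4, 3→1, 4→7, 5→2, 6→0, 7→5

Verify φ preserves adjacency — for each edge of G1, its image is an edge of G2:
  (0,1) → (φ(0),φ(1)) = (3,6) ∈ E(G2) ✓
  (0,2) → (φ(0),φ(2)) = (3,4) ∈ E(G2) ✓
  (1,3) → (φ(1),φ(3)) = (1,6) ∈ E(G2) ✓
  (2,3) → (φ(2),φ(3)) = (1,4) ∈ E(G2) ✓
  (2,5) → (φ(2),φ(5)) = (2,4) ∈ E(G2) ✓
  (2,6) → (φ(2),φ(6)) = (0,4) ∈ E(G2) ✓
  (2,7) → (φ(2),φ(7)) = (4,5) ∈ E(G2) ✓
  (3,4) → (φ(3),φ(4)) = (1,7) ∈ E(G2) ✓
  (3,6) → (φ(3),φ(6)) = (0,1) ∈ E(G2) ✓
  (3,7) → (φ(3),φ(7)) = (1,5) ∈ E(G2) ✓
  (6,7) → (φ(6),φ(7)) = (0,5) ∈ E(G2) ✓
All 11 edges of G1 map to edges of G2, and |E(G1)| = |E(G2)| = 11, so φ is a bijection on edges as well as vertices. Hence G1 ≅ G2.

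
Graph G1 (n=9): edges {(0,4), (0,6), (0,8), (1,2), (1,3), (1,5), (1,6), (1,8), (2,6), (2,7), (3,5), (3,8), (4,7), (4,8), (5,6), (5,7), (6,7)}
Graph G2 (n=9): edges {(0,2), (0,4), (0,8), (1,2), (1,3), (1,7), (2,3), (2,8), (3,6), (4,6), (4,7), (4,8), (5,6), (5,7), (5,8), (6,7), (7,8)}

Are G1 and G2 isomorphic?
Yes, isomorphic

The graphs are isomorphic.
One valid mapping φ: V(G1) → V(G2): 0→1, 1→8, 2→5, 3→0, 4→3, 5→4, 6→7, 7→6, 8→2

Verify φ preserves adjacency — for each edge of G1, its image is an edge of G2:
  (0,4) → (φ(0),φ(4)) = (1,3) ∈ E(G2) ✓
  (0,6) → (φ(0),φ(6)) = (1,7) ∈ E(G2) ✓
  (0,8) → (φ(0),φ(8)) = (1,2) ∈ E(G2) ✓
  (1,2) → (φ(1),φ(2)) = (5,8) ∈ E(G2) ✓
  (1,3) → (φ(1),φ(3)) = (0,8) ∈ E(G2) ✓
  (1,5) → (φ(1),φ(5)) = (4,8) ∈ E(G2) ✓
  (1,6) → (φ(1),φ(6)) = (7,8) ∈ E(G2) ✓
  (1,8) → (φ(1),φ(8)) = (2,8) ∈ E(G2) ✓
  (2,6) → (φ(2),φ(6)) = (5,7) ∈ E(G2) ✓
  (2,7) → (φ(2),φ(7)) = (5,6) ∈ E(G2) ✓
  (3,5) → (φ(3),φ(5)) = (0,4) ∈ E(G2) ✓
  (3,8) → (φ(3),φ(8)) = (0,2) ∈ E(G2) ✓
  (4,7) → (φ(4),φ(7)) = (3,6) ∈ E(G2) ✓
  (4,8) → (φ(4),φ(8)) = (2,3) ∈ E(G2) ✓
  (5,6) → (φ(5),φ(6)) = (4,7) ∈ E(G2) ✓
  (5,7) → (φ(5),φ(7)) = (4,6) ∈ E(G2) ✓
  (6,7) → (φ(6),φ(7)) = (6,7) ∈ E(G2) ✓
All 17 edges of G1 map to edges of G2, and |E(G1)| = |E(G2)| = 17, so φ is a bijection on edges as well as vertices. Hence G1 ≅ G2.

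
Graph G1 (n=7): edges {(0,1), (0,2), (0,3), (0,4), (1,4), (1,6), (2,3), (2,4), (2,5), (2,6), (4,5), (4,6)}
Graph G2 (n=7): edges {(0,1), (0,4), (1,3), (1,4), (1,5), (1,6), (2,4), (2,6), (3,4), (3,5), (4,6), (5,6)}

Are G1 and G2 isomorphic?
Yes, isomorphic

The graphs are isomorphic.
One valid mapping φ: V(G1) → V(G2): 0→6, 1→5, 2→4, 3→2, 4→1, 5→0, 6→3

Verify φ preserves adjacency — for each edge of G1, its image is an edge of G2:
  (0,1) → (φ(0),φ(1)) = (5,6) ∈ E(G2) ✓
  (0,2) → (φ(0),φ(2)) = (4,6) ∈ E(G2) ✓
  (0,3) → (φ(0),φ(3)) = (2,6) ∈ E(G2) ✓
  (0,4) → (φ(0),φ(4)) = (1,6) ∈ E(G2) ✓
  (1,4) → (φ(1),φ(4)) = (1,5) ∈ E(G2) ✓
  (1,6) → (φ(1),φ(6)) = (3,5) ∈ E(G2) ✓
  (2,3) → (φ(2),φ(3)) = (2,4) ∈ E(G2) ✓
  (2,4) → (φ(2),φ(4)) = (1,4) ∈ E(G2) ✓
  (2,5) → (φ(2),φ(5)) = (0,4) ∈ E(G2) ✓
  (2,6) → (φ(2),φ(6)) = (3,4) ∈ E(G2) ✓
  (4,5) → (φ(4),φ(5)) = (0,1) ∈ E(G2) ✓
  (4,6) → (φ(4),φ(6)) = (1,3) ∈ E(G2) ✓
All 12 edges of G1 map to edges of G2, and |E(G1)| = |E(G2)| = 12, so φ is a bijection on edges as well as vertices. Hence G1 ≅ G2.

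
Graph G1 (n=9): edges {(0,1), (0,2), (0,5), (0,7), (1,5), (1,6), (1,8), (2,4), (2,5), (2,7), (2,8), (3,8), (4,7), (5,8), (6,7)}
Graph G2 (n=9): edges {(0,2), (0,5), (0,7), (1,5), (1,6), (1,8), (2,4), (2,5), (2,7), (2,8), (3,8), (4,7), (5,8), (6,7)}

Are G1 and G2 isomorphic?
No, not isomorphic

The graphs are NOT isomorphic.

Counting edges: G1 has 15 edge(s); G2 has 14 edge(s).
Edge count is an isomorphism invariant (a bijection on vertices induces a bijection on edges), so differing edge counts rule out isomorphism.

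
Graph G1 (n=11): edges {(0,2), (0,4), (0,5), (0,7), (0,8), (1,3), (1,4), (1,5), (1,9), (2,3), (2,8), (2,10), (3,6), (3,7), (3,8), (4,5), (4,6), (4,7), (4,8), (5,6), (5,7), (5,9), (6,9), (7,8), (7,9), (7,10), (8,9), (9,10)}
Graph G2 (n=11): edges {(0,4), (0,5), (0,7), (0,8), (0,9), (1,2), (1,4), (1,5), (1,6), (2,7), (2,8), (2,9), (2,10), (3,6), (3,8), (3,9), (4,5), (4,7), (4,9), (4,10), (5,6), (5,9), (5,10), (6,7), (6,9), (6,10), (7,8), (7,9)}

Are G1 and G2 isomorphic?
Yes, isomorphic

The graphs are isomorphic.
One valid mapping φ: V(G1) → V(G2): 0→0, 1→10, 2→8, 3→2, 4→4, 5→5, 6→1, 7→9, 8→7, 9→6, 10→3

Verify φ preserves adjacency — for each edge of G1, its image is an edge of G2:
  (0,2) → (φ(0),φ(2)) = (0,8) ∈ E(G2) ✓
  (0,4) → (φ(0),φ(4)) = (0,4) ∈ E(G2) ✓
  (0,5) → (φ(0),φ(5)) = (0,5) ∈ E(G2) ✓
  (0,7) → (φ(0),φ(7)) = (0,9) ∈ E(G2) ✓
  (0,8) → (φ(0),φ(8)) = (0,7) ∈ E(G2) ✓
  (1,3) → (φ(1),φ(3)) = (2,10) ∈ E(G2) ✓
  (1,4) → (φ(1),φ(4)) = (4,10) ∈ E(G2) ✓
  (1,5) → (φ(1),φ(5)) = (5,10) ∈ E(G2) ✓
  (1,9) → (φ(1),φ(9)) = (6,10) ∈ E(G2) ✓
  (2,3) → (φ(2),φ(3)) = (2,8) ∈ E(G2) ✓
  (2,8) → (φ(2),φ(8)) = (7,8) ∈ E(G2) ✓
  (2,10) → (φ(2),φ(10)) = (3,8) ∈ E(G2) ✓
  (3,6) → (φ(3),φ(6)) = (1,2) ∈ E(G2) ✓
  (3,7) → (φ(3),φ(7)) = (2,9) ∈ E(G2) ✓
  (3,8) → (φ(3),φ(8)) = (2,7) ∈ E(G2) ✓
  (4,5) → (φ(4),φ(5)) = (4,5) ∈ E(G2) ✓
  (4,6) → (φ(4),φ(6)) = (1,4) ∈ E(G2) ✓
  (4,7) → (φ(4),φ(7)) = (4,9) ∈ E(G2) ✓
  (4,8) → (φ(4),φ(8)) = (4,7) ∈ E(G2) ✓
  (5,6) → (φ(5),φ(6)) = (1,5) ∈ E(G2) ✓
  (5,7) → (φ(5),φ(7)) = (5,9) ∈ E(G2) ✓
  (5,9) → (φ(5),φ(9)) = (5,6) ∈ E(G2) ✓
  (6,9) → (φ(6),φ(9)) = (1,6) ∈ E(G2) ✓
  (7,8) → (φ(7),φ(8)) = (7,9) ∈ E(G2) ✓
  (7,9) → (φ(7),φ(9)) = (6,9) ∈ E(G2) ✓
  (7,10) → (φ(7),φ(10)) = (3,9) ∈ E(G2) ✓
  (8,9) → (φ(8),φ(9)) = (6,7) ∈ E(G2) ✓
  (9,10) → (φ(9),φ(10)) = (3,6) ∈ E(G2) ✓
All 28 edges of G1 map to edges of G2, and |E(G1)| = |E(G2)| = 28, so φ is a bijection on edges as well as vertices. Hence G1 ≅ G2.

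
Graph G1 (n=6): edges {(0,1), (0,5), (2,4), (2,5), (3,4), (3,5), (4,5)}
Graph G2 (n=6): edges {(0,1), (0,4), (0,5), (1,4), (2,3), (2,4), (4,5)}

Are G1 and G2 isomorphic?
Yes, isomorphic

The graphs are isomorphic.
One valid mapping φ: V(G1) → V(G2): 0→2, 1→3, 2→1, 3→5, 4→0, 5→4

Verify φ preserves adjacency — for each edge of G1, its image is an edge of G2:
  (0,1) → (φ(0),φ(1)) = (2,3) ∈ E(G2) ✓
  (0,5) → (φ(0),φ(5)) = (2,4) ∈ E(G2) ✓
  (2,4) → (φ(2),φ(4)) = (0,1) ∈ E(G2) ✓
  (2,5) → (φ(2),φ(5)) = (1,4) ∈ E(G2) ✓
  (3,4) → (φ(3),φ(4)) = (0,5) ∈ E(G2) ✓
  (3,5) → (φ(3),φ(5)) = (4,5) ∈ E(G2) ✓
  (4,5) → (φ(4),φ(5)) = (0,4) ∈ E(G2) ✓
All 7 edges of G1 map to edges of G2, and |E(G1)| = |E(G2)| = 7, so φ is a bijection on edges as well as vertices. Hence G1 ≅ G2.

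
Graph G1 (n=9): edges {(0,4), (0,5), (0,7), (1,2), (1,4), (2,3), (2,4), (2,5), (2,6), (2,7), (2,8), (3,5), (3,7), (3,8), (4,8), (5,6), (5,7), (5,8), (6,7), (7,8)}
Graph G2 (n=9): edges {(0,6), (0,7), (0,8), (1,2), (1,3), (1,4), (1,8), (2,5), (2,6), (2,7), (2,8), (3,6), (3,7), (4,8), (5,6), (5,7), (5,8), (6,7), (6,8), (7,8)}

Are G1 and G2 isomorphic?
Yes, isomorphic

The graphs are isomorphic.
One valid mapping φ: V(G1) → V(G2): 0→3, 1→4, 2→8, 3→5, 4→1, 5→6, 6→0, 7→7, 8→2

Verify φ preserves adjacency — for each edge of G1, its image is an edge of G2:
  (0,4) → (φ(0),φ(4)) = (1,3) ∈ E(G2) ✓
  (0,5) → (φ(0),φ(5)) = (3,6) ∈ E(G2) ✓
  (0,7) → (φ(0),φ(7)) = (3,7) ∈ E(G2) ✓
  (1,2) → (φ(1),φ(2)) = (4,8) ∈ E(G2) ✓
  (1,4) → (φ(1),φ(4)) = (1,4) ∈ E(G2) ✓
  (2,3) → (φ(2),φ(3)) = (5,8) ∈ E(G2) ✓
  (2,4) → (φ(2),φ(4)) = (1,8) ∈ E(G2) ✓
  (2,5) → (φ(2),φ(5)) = (6,8) ∈ E(G2) ✓
  (2,6) → (φ(2),φ(6)) = (0,8) ∈ E(G2) ✓
  (2,7) → (φ(2),φ(7)) = (7,8) ∈ E(G2) ✓
  (2,8) → (φ(2),φ(8)) = (2,8) ∈ E(G2) ✓
  (3,5) → (φ(3),φ(5)) = (5,6) ∈ E(G2) ✓
  (3,7) → (φ(3),φ(7)) = (5,7) ∈ E(G2) ✓
  (3,8) → (φ(3),φ(8)) = (2,5) ∈ E(G2) ✓
  (4,8) → (φ(4),φ(8)) = (1,2) ∈ E(G2) ✓
  (5,6) → (φ(5),φ(6)) = (0,6) ∈ E(G2) ✓
  (5,7) → (φ(5),φ(7)) = (6,7) ∈ E(G2) ✓
  (5,8) → (φ(5),φ(8)) = (2,6) ∈ E(G2) ✓
  (6,7) → (φ(6),φ(7)) = (0,7) ∈ E(G2) ✓
  (7,8) → (φ(7),φ(8)) = (2,7) ∈ E(G2) ✓
All 20 edges of G1 map to edges of G2, and |E(G1)| = |E(G2)| = 20, so φ is a bijection on edges as well as vertices. Hence G1 ≅ G2.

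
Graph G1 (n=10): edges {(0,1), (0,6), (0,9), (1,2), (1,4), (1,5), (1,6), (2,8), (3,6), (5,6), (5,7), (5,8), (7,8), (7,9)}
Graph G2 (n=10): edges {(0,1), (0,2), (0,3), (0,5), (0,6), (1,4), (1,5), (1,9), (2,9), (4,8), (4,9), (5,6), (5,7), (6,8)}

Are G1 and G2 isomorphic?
Yes, isomorphic

The graphs are isomorphic.
One valid mapping φ: V(G1) → V(G2): 0→6, 1→0, 2→2, 3→7, 4→3, 5→1, 6→5, 7→4, 8→9, 9→8

Verify φ preserves adjacency — for each edge of G1, its image is an edge of G2:
  (0,1) → (φ(0),φ(1)) = (0,6) ∈ E(G2) ✓
  (0,6) → (φ(0),φ(6)) = (5,6) ∈ E(G2) ✓
  (0,9) → (φ(0),φ(9)) = (6,8) ∈ E(G2) ✓
  (1,2) → (φ(1),φ(2)) = (0,2) ∈ E(G2) ✓
  (1,4) → (φ(1),φ(4)) = (0,3) ∈ E(G2) ✓
  (1,5) → (φ(1),φ(5)) = (0,1) ∈ E(G2) ✓
  (1,6) → (φ(1),φ(6)) = (0,5) ∈ E(G2) ✓
  (2,8) → (φ(2),φ(8)) = (2,9) ∈ E(G2) ✓
  (3,6) → (φ(3),φ(6)) = (5,7) ∈ E(G2) ✓
  (5,6) → (φ(5),φ(6)) = (1,5) ∈ E(G2) ✓
  (5,7) → (φ(5),φ(7)) = (1,4) ∈ E(G2) ✓
  (5,8) → (φ(5),φ(8)) = (1,9) ∈ E(G2) ✓
  (7,8) → (φ(7),φ(8)) = (4,9) ∈ E(G2) ✓
  (7,9) → (φ(7),φ(9)) = (4,8) ∈ E(G2) ✓
All 14 edges of G1 map to edges of G2, and |E(G1)| = |E(G2)| = 14, so φ is a bijection on edges as well as vertices. Hence G1 ≅ G2.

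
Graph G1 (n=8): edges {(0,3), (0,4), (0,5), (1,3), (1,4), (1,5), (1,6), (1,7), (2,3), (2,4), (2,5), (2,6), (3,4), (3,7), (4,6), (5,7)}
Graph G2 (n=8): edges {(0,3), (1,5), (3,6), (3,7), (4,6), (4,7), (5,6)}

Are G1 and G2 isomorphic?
No, not isomorphic

The graphs are NOT isomorphic.

Connected components of G1: 1 component(s) with vertex sets [[0, 1, 2, 3, 4, 5, 6, 7]], sizes [8].
Connected components of G2: 2 component(s) with vertex sets [[2], [0, 1, 3, 4, 5, 6, 7]], sizes [1, 7].
The number of connected components (and the multiset of component sizes) is an isomorphism invariant — an isomorphism maps each component of G1 bijectively onto a component of G2. Since G1 has 1 component(s) and G2 has 2, they cannot be isomorphic.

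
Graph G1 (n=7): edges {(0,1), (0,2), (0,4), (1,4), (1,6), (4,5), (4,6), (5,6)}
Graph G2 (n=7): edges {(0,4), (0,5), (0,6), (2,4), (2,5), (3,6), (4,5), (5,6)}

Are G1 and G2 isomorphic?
Yes, isomorphic

The graphs are isomorphic.
One valid mapping φ: V(G1) → V(G2): 0→6, 1→0, 2→3, 3→1, 4→5, 5→2, 6→4

Verify φ preserves adjacency — for each edge of G1, its image is an edge of G2:
  (0,1) → (φ(0),φ(1)) = (0,6) ∈ E(G2) ✓
  (0,2) → (φ(0),φ(2)) = (3,6) ∈ E(G2) ✓
  (0,4) → (φ(0),φ(4)) = (5,6) ∈ E(G2) ✓
  (1,4) → (φ(1),φ(4)) = (0,5) ∈ E(G2) ✓
  (1,6) → (φ(1),φ(6)) = (0,4) ∈ E(G2) ✓
  (4,5) → (φ(4),φ(5)) = (2,5) ∈ E(G2) ✓
  (4,6) → (φ(4),φ(6)) = (4,5) ∈ E(G2) ✓
  (5,6) → (φ(5),φ(6)) = (2,4) ∈ E(G2) ✓
All 8 edges of G1 map to edges of G2, and |E(G1)| = |E(G2)| = 8, so φ is a bijection on edges as well as vertices. Hence G1 ≅ G2.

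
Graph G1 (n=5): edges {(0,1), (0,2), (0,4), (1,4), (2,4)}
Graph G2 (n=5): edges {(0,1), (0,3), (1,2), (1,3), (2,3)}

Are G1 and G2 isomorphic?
Yes, isomorphic

The graphs are isomorphic.
One valid mapping φ: V(G1) → V(G2): 0→3, 1→2, 2→0, 3→4, 4→1

Verify φ preserves adjacency — for each edge of G1, its image is an edge of G2:
  (0,1) → (φ(0),φ(1)) = (2,3) ∈ E(G2) ✓
  (0,2) → (φ(0),φ(2)) = (0,3) ∈ E(G2) ✓
  (0,4) → (φ(0),φ(4)) = (1,3) ∈ E(G2) ✓
  (1,4) → (φ(1),φ(4)) = (1,2) ∈ E(G2) ✓
  (2,4) → (φ(2),φ(4)) = (0,1) ∈ E(G2) ✓
All 5 edges of G1 map to edges of G2, and |E(G1)| = |E(G2)| = 5, so φ is a bijection on edges as well as vertices. Hence G1 ≅ G2.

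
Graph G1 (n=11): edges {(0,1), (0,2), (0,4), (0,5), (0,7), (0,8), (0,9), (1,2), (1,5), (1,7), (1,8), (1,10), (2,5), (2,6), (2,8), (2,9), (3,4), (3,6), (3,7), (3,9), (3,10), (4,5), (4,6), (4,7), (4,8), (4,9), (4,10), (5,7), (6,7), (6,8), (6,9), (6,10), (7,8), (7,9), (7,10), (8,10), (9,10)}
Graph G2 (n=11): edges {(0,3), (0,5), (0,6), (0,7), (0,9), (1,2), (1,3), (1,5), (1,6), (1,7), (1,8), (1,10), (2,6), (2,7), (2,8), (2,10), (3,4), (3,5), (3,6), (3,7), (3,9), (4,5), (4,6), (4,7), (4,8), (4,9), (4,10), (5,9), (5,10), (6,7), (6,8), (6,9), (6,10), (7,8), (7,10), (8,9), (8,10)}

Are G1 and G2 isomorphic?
Yes, isomorphic

The graphs are isomorphic.
One valid mapping φ: V(G1) → V(G2): 0→3, 1→9, 2→5, 3→2, 4→7, 5→0, 6→10, 7→6, 8→4, 9→1, 10→8

Verify φ preserves adjacency — for each edge of G1, its image is an edge of G2:
  (0,1) → (φ(0),φ(1)) = (3,9) ∈ E(G2) ✓
  (0,2) → (φ(0),φ(2)) = (3,5) ∈ E(G2) ✓
  (0,4) → (φ(0),φ(4)) = (3,7) ∈ E(G2) ✓
  (0,5) → (φ(0),φ(5)) = (0,3) ∈ E(G2) ✓
  (0,7) → (φ(0),φ(7)) = (3,6) ∈ E(G2) ✓
  (0,8) → (φ(0),φ(8)) = (3,4) ∈ E(G2) ✓
  (0,9) → (φ(0),φ(9)) = (1,3) ∈ E(G2) ✓
  (1,2) → (φ(1),φ(2)) = (5,9) ∈ E(G2) ✓
  (1,5) → (φ(1),φ(5)) = (0,9) ∈ E(G2) ✓
  (1,7) → (φ(1),φ(7)) = (6,9) ∈ E(G2) ✓
  (1,8) → (φ(1),φ(8)) = (4,9) ∈ E(G2) ✓
  (1,10) → (φ(1),φ(10)) = (8,9) ∈ E(G2) ✓
  (2,5) → (φ(2),φ(5)) = (0,5) ∈ E(G2) ✓
  (2,6) → (φ(2),φ(6)) = (5,10) ∈ E(G2) ✓
  (2,8) → (φ(2),φ(8)) = (4,5) ∈ E(G2) ✓
  (2,9) → (φ(2),φ(9)) = (1,5) ∈ E(G2) ✓
  (3,4) → (φ(3),φ(4)) = (2,7) ∈ E(G2) ✓
  (3,6) → (φ(3),φ(6)) = (2,10) ∈ E(G2) ✓
  (3,7) → (φ(3),φ(7)) = (2,6) ∈ E(G2) ✓
  (3,9) → (φ(3),φ(9)) = (1,2) ∈ E(G2) ✓
  (3,10) → (φ(3),φ(10)) = (2,8) ∈ E(G2) ✓
  (4,5) → (φ(4),φ(5)) = (0,7) ∈ E(G2) ✓
  (4,6) → (φ(4),φ(6)) = (7,10) ∈ E(G2) ✓
  (4,7) → (φ(4),φ(7)) = (6,7) ∈ E(G2) ✓
  (4,8) → (φ(4),φ(8)) = (4,7) ∈ E(G2) ✓
  (4,9) → (φ(4),φ(9)) = (1,7) ∈ E(G2) ✓
  (4,10) → (φ(4),φ(10)) = (7,8) ∈ E(G2) ✓
  (5,7) → (φ(5),φ(7)) = (0,6) ∈ E(G2) ✓
  (6,7) → (φ(6),φ(7)) = (6,10) ∈ E(G2) ✓
  (6,8) → (φ(6),φ(8)) = (4,10) ∈ E(G2) ✓
  (6,9) → (φ(6),φ(9)) = (1,10) ∈ E(G2) ✓
  (6,10) → (φ(6),φ(10)) = (8,10) ∈ E(G2) ✓
  (7,8) → (φ(7),φ(8)) = (4,6) ∈ E(G2) ✓
  (7,9) → (φ(7),φ(9)) = (1,6) ∈ E(G2) ✓
  (7,10) → (φ(7),φ(10)) = (6,8) ∈ E(G2) ✓
  (8,10) → (φ(8),φ(10)) = (4,8) ∈ E(G2) ✓
  (9,10) → (φ(9),φ(10)) = (1,8) ∈ E(G2) ✓
All 37 edges of G1 map to edges of G2, and |E(G1)| = |E(G2)| = 37, so φ is a bijection on edges as well as vertices. Hence G1 ≅ G2.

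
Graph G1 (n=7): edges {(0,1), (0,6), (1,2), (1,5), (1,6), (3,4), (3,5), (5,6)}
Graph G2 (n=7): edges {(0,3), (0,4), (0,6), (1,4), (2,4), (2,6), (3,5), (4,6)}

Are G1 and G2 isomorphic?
Yes, isomorphic

The graphs are isomorphic.
One valid mapping φ: V(G1) → V(G2): 0→2, 1→4, 2→1, 3→3, 4→5, 5→0, 6→6

Verify φ preserves adjacency — for each edge of G1, its image is an edge of G2:
  (0,1) → (φ(0),φ(1)) = (2,4) ∈ E(G2) ✓
  (0,6) → (φ(0),φ(6)) = (2,6) ∈ E(G2) ✓
  (1,2) → (φ(1),φ(2)) = (1,4) ∈ E(G2) ✓
  (1,5) → (φ(1),φ(5)) = (0,4) ∈ E(G2) ✓
  (1,6) → (φ(1),φ(6)) = (4,6) ∈ E(G2) ✓
  (3,4) → (φ(3),φ(4)) = (3,5) ∈ E(G2) ✓
  (3,5) → (φ(3),φ(5)) = (0,3) ∈ E(G2) ✓
  (5,6) → (φ(5),φ(6)) = (0,6) ∈ E(G2) ✓
All 8 edges of G1 map to edges of G2, and |E(G1)| = |E(G2)| = 8, so φ is a bijection on edges as well as vertices. Hence G1 ≅ G2.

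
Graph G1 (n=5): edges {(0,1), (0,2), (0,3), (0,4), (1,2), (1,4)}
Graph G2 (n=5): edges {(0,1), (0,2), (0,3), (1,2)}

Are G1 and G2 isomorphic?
No, not isomorphic

The graphs are NOT isomorphic.

Counting edges: G1 has 6 edge(s); G2 has 4 edge(s).
Edge count is an isomorphism invariant (a bijection on vertices induces a bijection on edges), so differing edge counts rule out isomorphism.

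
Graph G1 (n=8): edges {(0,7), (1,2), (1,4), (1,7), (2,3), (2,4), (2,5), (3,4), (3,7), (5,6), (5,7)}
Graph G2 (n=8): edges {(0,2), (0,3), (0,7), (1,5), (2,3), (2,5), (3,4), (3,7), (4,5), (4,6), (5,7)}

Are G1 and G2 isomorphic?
Yes, isomorphic

The graphs are isomorphic.
One valid mapping φ: V(G1) → V(G2): 0→1, 1→7, 2→3, 3→2, 4→0, 5→4, 6→6, 7→5

Verify φ preserves adjacency — for each edge of G1, its image is an edge of G2:
  (0,7) → (φ(0),φ(7)) = (1,5) ∈ E(G2) ✓
  (1,2) → (φ(1),φ(2)) = (3,7) ∈ E(G2) ✓
  (1,4) → (φ(1),φ(4)) = (0,7) ∈ E(G2) ✓
  (1,7) → (φ(1),φ(7)) = (5,7) ∈ E(G2) ✓
  (2,3) → (φ(2),φ(3)) = (2,3) ∈ E(G2) ✓
  (2,4) → (φ(2),φ(4)) = (0,3) ∈ E(G2) ✓
  (2,5) → (φ(2),φ(5)) = (3,4) ∈ E(G2) ✓
  (3,4) → (φ(3),φ(4)) = (0,2) ∈ E(G2) ✓
  (3,7) → (φ(3),φ(7)) = (2,5) ∈ E(G2) ✓
  (5,6) → (φ(5),φ(6)) = (4,6) ∈ E(G2) ✓
  (5,7) → (φ(5),φ(7)) = (4,5) ∈ E(G2) ✓
All 11 edges of G1 map to edges of G2, and |E(G1)| = |E(G2)| = 11, so φ is a bijection on edges as well as vertices. Hence G1 ≅ G2.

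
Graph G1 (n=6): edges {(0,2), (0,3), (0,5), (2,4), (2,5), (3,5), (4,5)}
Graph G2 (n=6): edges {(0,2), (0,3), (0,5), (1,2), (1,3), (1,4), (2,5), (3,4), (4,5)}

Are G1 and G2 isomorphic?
No, not isomorphic

The graphs are NOT isomorphic.

Counting triangles (3-cliques): G1 has 3, G2 has 2.
Triangle count is an isomorphism invariant, so differing triangle counts rule out isomorphism.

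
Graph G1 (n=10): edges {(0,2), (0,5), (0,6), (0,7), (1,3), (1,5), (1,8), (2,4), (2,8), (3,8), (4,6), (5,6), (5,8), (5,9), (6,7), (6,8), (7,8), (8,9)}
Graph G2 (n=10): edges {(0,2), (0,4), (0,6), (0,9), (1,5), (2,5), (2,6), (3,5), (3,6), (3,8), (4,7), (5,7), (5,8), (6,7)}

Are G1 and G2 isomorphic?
No, not isomorphic

The graphs are NOT isomorphic.

Counting triangles (3-cliques): G1 has 7, G2 has 2.
Triangle count is an isomorphism invariant, so differing triangle counts rule out isomorphism.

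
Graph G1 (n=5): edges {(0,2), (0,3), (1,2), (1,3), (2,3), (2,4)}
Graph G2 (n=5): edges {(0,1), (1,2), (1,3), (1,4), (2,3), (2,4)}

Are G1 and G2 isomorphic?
Yes, isomorphic

The graphs are isomorphic.
One valid mapping φ: V(G1) → V(G2): 0→3, 1→4, 2→1, 3→2, 4→0

Verify φ preserves adjacency — for each edge of G1, its image is an edge of G2:
  (0,2) → (φ(0),φ(2)) = (1,3) ∈ E(G2) ✓
  (0,3) → (φ(0),φ(3)) = (2,3) ∈ E(G2) ✓
  (1,2) → (φ(1),φ(2)) = (1,4) ∈ E(G2) ✓
  (1,3) → (φ(1),φ(3)) = (2,4) ∈ E(G2) ✓
  (2,3) → (φ(2),φ(3)) = (1,2) ∈ E(G2) ✓
  (2,4) → (φ(2),φ(4)) = (0,1) ∈ E(G2) ✓
All 6 edges of G1 map to edges of G2, and |E(G1)| = |E(G2)| = 6, so φ is a bijection on edges as well as vertices. Hence G1 ≅ G2.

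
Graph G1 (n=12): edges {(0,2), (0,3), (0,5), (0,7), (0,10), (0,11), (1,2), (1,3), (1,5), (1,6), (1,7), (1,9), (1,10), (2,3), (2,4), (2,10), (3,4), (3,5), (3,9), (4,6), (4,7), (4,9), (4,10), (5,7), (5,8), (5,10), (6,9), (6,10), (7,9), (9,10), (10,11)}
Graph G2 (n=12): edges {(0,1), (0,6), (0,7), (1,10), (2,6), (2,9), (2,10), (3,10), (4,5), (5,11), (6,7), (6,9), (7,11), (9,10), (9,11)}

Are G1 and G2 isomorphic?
No, not isomorphic

The graphs are NOT isomorphic.

Connected components of G1: 1 component(s) with vertex sets [[0, 1, 2, 3, 4, 5, 6, 7, 8, 9, 10, 11]], sizes [12].
Connected components of G2: 2 component(s) with vertex sets [[8], [0, 1, 2, 3, 4, 5, 6, 7, 9, 10, 11]], sizes [1, 11].
The number of connected components (and the multiset of component sizes) is an isomorphism invariant — an isomorphism maps each component of G1 bijectively onto a component of G2. Since G1 has 1 component(s) and G2 has 2, they cannot be isomorphic.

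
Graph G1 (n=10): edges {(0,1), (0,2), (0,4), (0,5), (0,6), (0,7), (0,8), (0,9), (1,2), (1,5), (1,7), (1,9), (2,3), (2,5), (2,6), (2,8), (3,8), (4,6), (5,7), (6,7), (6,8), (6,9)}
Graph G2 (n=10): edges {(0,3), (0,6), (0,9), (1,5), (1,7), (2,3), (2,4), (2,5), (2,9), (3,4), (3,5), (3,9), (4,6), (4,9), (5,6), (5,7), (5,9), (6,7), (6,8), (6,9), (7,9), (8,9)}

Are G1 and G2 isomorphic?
Yes, isomorphic

The graphs are isomorphic.
One valid mapping φ: V(G1) → V(G2): 0→9, 1→3, 2→5, 3→1, 4→8, 5→2, 6→6, 7→4, 8→7, 9→0

Verify φ preserves adjacency — for each edge of G1, its image is an edge of G2:
  (0,1) → (φ(0),φ(1)) = (3,9) ∈ E(G2) ✓
  (0,2) → (φ(0),φ(2)) = (5,9) ∈ E(G2) ✓
  (0,4) → (φ(0),φ(4)) = (8,9) ∈ E(G2) ✓
  (0,5) → (φ(0),φ(5)) = (2,9) ∈ E(G2) ✓
  (0,6) → (φ(0),φ(6)) = (6,9) ∈ E(G2) ✓
  (0,7) → (φ(0),φ(7)) = (4,9) ∈ E(G2) ✓
  (0,8) → (φ(0),φ(8)) = (7,9) ∈ E(G2) ✓
  (0,9) → (φ(0),φ(9)) = (0,9) ∈ E(G2) ✓
  (1,2) → (φ(1),φ(2)) = (3,5) ∈ E(G2) ✓
  (1,5) → (φ(1),φ(5)) = (2,3) ∈ E(G2) ✓
  (1,7) → (φ(1),φ(7)) = (3,4) ∈ E(G2) ✓
  (1,9) → (φ(1),φ(9)) = (0,3) ∈ E(G2) ✓
  (2,3) → (φ(2),φ(3)) = (1,5) ∈ E(G2) ✓
  (2,5) → (φ(2),φ(5)) = (2,5) ∈ E(G2) ✓
  (2,6) → (φ(2),φ(6)) = (5,6) ∈ E(G2) ✓
  (2,8) → (φ(2),φ(8)) = (5,7) ∈ E(G2) ✓
  (3,8) → (φ(3),φ(8)) = (1,7) ∈ E(G2) ✓
  (4,6) → (φ(4),φ(6)) = (6,8) ∈ E(G2) ✓
  (5,7) → (φ(5),φ(7)) = (2,4) ∈ E(G2) ✓
  (6,7) → (φ(6),φ(7)) = (4,6) ∈ E(G2) ✓
  (6,8) → (φ(6),φ(8)) = (6,7) ∈ E(G2) ✓
  (6,9) → (φ(6),φ(9)) = (0,6) ∈ E(G2) ✓
All 22 edges of G1 map to edges of G2, and |E(G1)| = |E(G2)| = 22, so φ is a bijection on edges as well as vertices. Hence G1 ≅ G2.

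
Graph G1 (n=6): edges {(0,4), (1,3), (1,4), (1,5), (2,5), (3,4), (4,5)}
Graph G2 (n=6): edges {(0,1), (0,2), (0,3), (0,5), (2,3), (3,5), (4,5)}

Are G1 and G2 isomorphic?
Yes, isomorphic

The graphs are isomorphic.
One valid mapping φ: V(G1) → V(G2): 0→1, 1→3, 2→4, 3→2, 4→0, 5→5

Verify φ preserves adjacency — for each edge of G1, its image is an edge of G2:
  (0,4) → (φ(0),φ(4)) = (0,1) ∈ E(G2) ✓
  (1,3) → (φ(1),φ(3)) = (2,3) ∈ E(G2) ✓
  (1,4) → (φ(1),φ(4)) = (0,3) ∈ E(G2) ✓
  (1,5) → (φ(1),φ(5)) = (3,5) ∈ E(G2) ✓
  (2,5) → (φ(2),φ(5)) = (4,5) ∈ E(G2) ✓
  (3,4) → (φ(3),φ(4)) = (0,2) ∈ E(G2) ✓
  (4,5) → (φ(4),φ(5)) = (0,5) ∈ E(G2) ✓
All 7 edges of G1 map to edges of G2, and |E(G1)| = |E(G2)| = 7, so φ is a bijection on edges as well as vertices. Hence G1 ≅ G2.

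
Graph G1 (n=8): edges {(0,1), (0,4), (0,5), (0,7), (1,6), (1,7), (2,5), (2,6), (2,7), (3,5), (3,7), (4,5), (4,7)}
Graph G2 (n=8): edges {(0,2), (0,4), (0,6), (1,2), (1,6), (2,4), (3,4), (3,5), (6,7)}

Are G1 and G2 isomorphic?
No, not isomorphic

The graphs are NOT isomorphic.

Counting triangles (3-cliques): G1 has 3, G2 has 1.
Triangle count is an isomorphism invariant, so differing triangle counts rule out isomorphism.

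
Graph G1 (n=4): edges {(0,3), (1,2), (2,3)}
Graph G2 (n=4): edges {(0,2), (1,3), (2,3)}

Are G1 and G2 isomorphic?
Yes, isomorphic

The graphs are isomorphic.
One valid mapping φ: V(G1) → V(G2): 0→0, 1→1, 2→3, 3→2

Verify φ preserves adjacency — for each edge of G1, its image is an edge of G2:
  (0,3) → (φ(0),φ(3)) = (0,2) ∈ E(G2) ✓
  (1,2) → (φ(1),φ(2)) = (1,3) ∈ E(G2) ✓
  (2,3) → (φ(2),φ(3)) = (2,3) ∈ E(G2) ✓
All 3 edges of G1 map to edges of G2, and |E(G1)| = |E(G2)| = 3, so φ is a bijection on edges as well as vertices. Hence G1 ≅ G2.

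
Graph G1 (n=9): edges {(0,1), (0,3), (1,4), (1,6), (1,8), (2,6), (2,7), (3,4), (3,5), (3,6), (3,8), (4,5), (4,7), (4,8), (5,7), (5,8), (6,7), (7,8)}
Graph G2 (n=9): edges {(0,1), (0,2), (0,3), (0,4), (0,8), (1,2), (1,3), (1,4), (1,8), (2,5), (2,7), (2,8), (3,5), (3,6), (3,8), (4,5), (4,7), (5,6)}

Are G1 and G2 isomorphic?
Yes, isomorphic

The graphs are isomorphic.
One valid mapping φ: V(G1) → V(G2): 0→7, 1→4, 2→6, 3→2, 4→1, 5→8, 6→5, 7→3, 8→0

Verify φ preserves adjacency — for each edge of G1, its image is an edge of G2:
  (0,1) → (φ(0),φ(1)) = (4,7) ∈ E(G2) ✓
  (0,3) → (φ(0),φ(3)) = (2,7) ∈ E(G2) ✓
  (1,4) → (φ(1),φ(4)) = (1,4) ∈ E(G2) ✓
  (1,6) → (φ(1),φ(6)) = (4,5) ∈ E(G2) ✓
  (1,8) → (φ(1),φ(8)) = (0,4) ∈ E(G2) ✓
  (2,6) → (φ(2),φ(6)) = (5,6) ∈ E(G2) ✓
  (2,7) → (φ(2),φ(7)) = (3,6) ∈ E(G2) ✓
  (3,4) → (φ(3),φ(4)) = (1,2) ∈ E(G2) ✓
  (3,5) → (φ(3),φ(5)) = (2,8) ∈ E(G2) ✓
  (3,6) → (φ(3),φ(6)) = (2,5) ∈ E(G2) ✓
  (3,8) → (φ(3),φ(8)) = (0,2) ∈ E(G2) ✓
  (4,5) → (φ(4),φ(5)) = (1,8) ∈ E(G2) ✓
  (4,7) → (φ(4),φ(7)) = (1,3) ∈ E(G2) ✓
  (4,8) → (φ(4),φ(8)) = (0,1) ∈ E(G2) ✓
  (5,7) → (φ(5),φ(7)) = (3,8) ∈ E(G2) ✓
  (5,8) → (φ(5),φ(8)) = (0,8) ∈ E(G2) ✓
  (6,7) → (φ(6),φ(7)) = (3,5) ∈ E(G2) ✓
  (7,8) → (φ(7),φ(8)) = (0,3) ∈ E(G2) ✓
All 18 edges of G1 map to edges of G2, and |E(G1)| = |E(G2)| = 18, so φ is a bijection on edges as well as vertices. Hence G1 ≅ G2.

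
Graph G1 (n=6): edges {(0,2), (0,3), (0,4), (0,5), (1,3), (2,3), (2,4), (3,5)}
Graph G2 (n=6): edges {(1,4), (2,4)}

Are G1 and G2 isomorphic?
No, not isomorphic

The graphs are NOT isomorphic.

Connected components of G1: 1 component(s) with vertex sets [[0, 1, 2, 3, 4, 5]], sizes [6].
Connected components of G2: 4 component(s) with vertex sets [[0], [3], [5], [1, 2, 4]], sizes [1, 1, 1, 3].
The number of connected components (and the multiset of component sizes) is an isomorphism invariant — an isomorphism maps each component of G1 bijectively onto a component of G2. Since G1 has 1 component(s) and G2 has 4, they cannot be isomorphic.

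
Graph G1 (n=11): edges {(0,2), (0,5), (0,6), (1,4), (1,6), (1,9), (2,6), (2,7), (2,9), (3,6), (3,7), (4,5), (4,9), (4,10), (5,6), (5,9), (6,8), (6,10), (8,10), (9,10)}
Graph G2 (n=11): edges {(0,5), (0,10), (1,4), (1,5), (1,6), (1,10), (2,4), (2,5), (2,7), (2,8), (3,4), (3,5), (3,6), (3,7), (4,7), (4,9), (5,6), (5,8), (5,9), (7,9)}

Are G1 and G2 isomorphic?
Yes, isomorphic

The graphs are isomorphic.
One valid mapping φ: V(G1) → V(G2): 0→6, 1→9, 2→1, 3→0, 4→7, 5→3, 6→5, 7→10, 8→8, 9→4, 10→2

Verify φ preserves adjacency — for each edge of G1, its image is an edge of G2:
  (0,2) → (φ(0),φ(2)) = (1,6) ∈ E(G2) ✓
  (0,5) → (φ(0),φ(5)) = (3,6) ∈ E(G2) ✓
  (0,6) → (φ(0),φ(6)) = (5,6) ∈ E(G2) ✓
  (1,4) → (φ(1),φ(4)) = (7,9) ∈ E(G2) ✓
  (1,6) → (φ(1),φ(6)) = (5,9) ∈ E(G2) ✓
  (1,9) → (φ(1),φ(9)) = (4,9) ∈ E(G2) ✓
  (2,6) → (φ(2),φ(6)) = (1,5) ∈ E(G2) ✓
  (2,7) → (φ(2),φ(7)) = (1,10) ∈ E(G2) ✓
  (2,9) → (φ(2),φ(9)) = (1,4) ∈ E(G2) ✓
  (3,6) → (φ(3),φ(6)) = (0,5) ∈ E(G2) ✓
  (3,7) → (φ(3),φ(7)) = (0,10) ∈ E(G2) ✓
  (4,5) → (φ(4),φ(5)) = (3,7) ∈ E(G2) ✓
  (4,9) → (φ(4),φ(9)) = (4,7) ∈ E(G2) ✓
  (4,10) → (φ(4),φ(10)) = (2,7) ∈ E(G2) ✓
  (5,6) → (φ(5),φ(6)) = (3,5) ∈ E(G2) ✓
  (5,9) → (φ(5),φ(9)) = (3,4) ∈ E(G2) ✓
  (6,8) → (φ(6),φ(8)) = (5,8) ∈ E(G2) ✓
  (6,10) → (φ(6),φ(10)) = (2,5) ∈ E(G2) ✓
  (8,10) → (φ(8),φ(10)) = (2,8) ∈ E(G2) ✓
  (9,10) → (φ(9),φ(10)) = (2,4) ∈ E(G2) ✓
All 20 edges of G1 map to edges of G2, and |E(G1)| = |E(G2)| = 20, so φ is a bijection on edges as well as vertices. Hence G1 ≅ G2.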